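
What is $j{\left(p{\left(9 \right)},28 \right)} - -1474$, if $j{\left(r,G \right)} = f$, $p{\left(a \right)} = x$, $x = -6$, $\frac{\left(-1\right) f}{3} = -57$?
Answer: $1645$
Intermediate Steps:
$f = 171$ ($f = \left(-3\right) \left(-57\right) = 171$)
$p{\left(a \right)} = -6$
$j{\left(r,G \right)} = 171$
$j{\left(p{\left(9 \right)},28 \right)} - -1474 = 171 - -1474 = 171 + 1474 = 1645$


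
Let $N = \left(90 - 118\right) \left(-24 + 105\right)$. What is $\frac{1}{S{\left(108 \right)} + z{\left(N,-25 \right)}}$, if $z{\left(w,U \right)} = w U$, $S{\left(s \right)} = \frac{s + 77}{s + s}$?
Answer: $\frac{216}{12247385} \approx 1.7636 \cdot 10^{-5}$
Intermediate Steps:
$S{\left(s \right)} = \frac{77 + s}{2 s}$
$N = -2268$ ($N = \left(-28\right) 81 = -2268$)
$z{\left(w,U \right)} = U w$
$\frac{1}{S{\left(108 \right)} + z{\left(N,-25 \right)}} = \frac{1}{\frac{77 + 108}{2 \cdot 108} - -56700} = \frac{1}{\frac{1}{2} \cdot \frac{1}{108} \cdot 185 + 56700} = \frac{1}{\frac{185}{216} + 56700} = \frac{1}{\frac{12247385}{216}} = \frac{216}{12247385}$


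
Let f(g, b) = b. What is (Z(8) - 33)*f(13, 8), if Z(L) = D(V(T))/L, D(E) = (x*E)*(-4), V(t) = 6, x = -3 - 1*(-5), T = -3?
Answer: -312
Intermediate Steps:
x = 2 (x = -3 + 5 = 2)
D(E) = -8*E (D(E) = (2*E)*(-4) = -8*E)
Z(L) = -48/L (Z(L) = (-8*6)/L = -48/L)
(Z(8) - 33)*f(13, 8) = (-48/8 - 33)*8 = (-48*1/8 - 33)*8 = (-6 - 33)*8 = -39*8 = -312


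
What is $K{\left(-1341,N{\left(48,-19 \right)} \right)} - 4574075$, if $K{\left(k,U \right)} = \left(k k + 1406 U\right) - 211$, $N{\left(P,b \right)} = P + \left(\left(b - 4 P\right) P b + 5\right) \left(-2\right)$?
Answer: $-543841361$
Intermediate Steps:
$N{\left(P,b \right)} = -10 + P - 2 P b \left(b - 4 P\right)$ ($N{\left(P,b \right)} = P + \left(P \left(b - 4 P\right) b + 5\right) \left(-2\right) = P + \left(P b \left(b - 4 P\right) + 5\right) \left(-2\right) = P + \left(5 + P b \left(b - 4 P\right)\right) \left(-2\right) = P - \left(10 + 2 P b \left(b - 4 P\right)\right) = -10 + P - 2 P b \left(b - 4 P\right)$)
$K{\left(k,U \right)} = -211 + k^{2} + 1406 U$ ($K{\left(k,U \right)} = \left(k^{2} + 1406 U\right) - 211 = -211 + k^{2} + 1406 U$)
$K{\left(-1341,N{\left(48,-19 \right)} \right)} - 4574075 = \left(-211 + \left(-1341\right)^{2} + 1406 \left(-10 + 48 - 96 \left(-19\right)^{2} + 8 \left(-19\right) 48^{2}\right)\right) - 4574075 = \left(-211 + 1798281 + 1406 \left(-10 + 48 - 96 \cdot 361 + 8 \left(-19\right) 2304\right)\right) - 4574075 = \left(-211 + 1798281 + 1406 \left(-10 + 48 - 34656 - 350208\right)\right) - 4574075 = \left(-211 + 1798281 + 1406 \left(-384826\right)\right) - 4574075 = \left(-211 + 1798281 - 541065356\right) - 4574075 = -539267286 - 4574075 = -543841361$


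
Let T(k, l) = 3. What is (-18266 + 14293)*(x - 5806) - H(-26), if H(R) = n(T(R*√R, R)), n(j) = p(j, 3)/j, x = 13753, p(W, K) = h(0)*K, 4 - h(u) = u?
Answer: -31573435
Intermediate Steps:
h(u) = 4 - u
p(W, K) = 4*K (p(W, K) = (4 - 1*0)*K = (4 + 0)*K = 4*K)
n(j) = 12/j (n(j) = (4*3)/j = 12/j)
H(R) = 4 (H(R) = 12/3 = 12*(⅓) = 4)
(-18266 + 14293)*(x - 5806) - H(-26) = (-18266 + 14293)*(13753 - 5806) - 1*4 = -3973*7947 - 4 = -31573431 - 4 = -31573435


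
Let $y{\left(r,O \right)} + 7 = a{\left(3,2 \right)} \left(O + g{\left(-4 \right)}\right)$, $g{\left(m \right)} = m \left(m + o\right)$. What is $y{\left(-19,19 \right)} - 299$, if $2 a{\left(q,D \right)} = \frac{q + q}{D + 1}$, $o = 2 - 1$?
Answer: $-275$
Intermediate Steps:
$o = 1$ ($o = 2 - 1 = 1$)
$g{\left(m \right)} = m \left(1 + m\right)$ ($g{\left(m \right)} = m \left(m + 1\right) = m \left(1 + m\right)$)
$a{\left(q,D \right)} = \frac{q}{1 + D}$ ($a{\left(q,D \right)} = \frac{\left(q + q\right) \frac{1}{D + 1}}{2} = \frac{2 q \frac{1}{1 + D}}{2} = \frac{q}{1 + D}$)
$y{\left(r,O \right)} = 5 + O$ ($y{\left(r,O \right)} = -7 + \frac{3}{1 + 2} \left(O - 4 \left(1 - 4\right)\right) = -7 + \frac{3}{3} \left(O - -12\right) = -7 + 3 \cdot \frac{1}{3} \left(O + 12\right) = -7 + 1 \left(12 + O\right) = -7 + \left(12 + O\right) = 5 + O$)
$y{\left(-19,19 \right)} - 299 = \left(5 + 19\right) - 299 = 24 - 299 = -275$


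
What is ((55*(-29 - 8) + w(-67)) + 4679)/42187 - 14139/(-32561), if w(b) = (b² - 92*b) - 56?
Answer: 1027622194/1373650907 ≈ 0.74810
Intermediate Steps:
w(b) = -56 + b² - 92*b
((55*(-29 - 8) + w(-67)) + 4679)/42187 - 14139/(-32561) = ((55*(-29 - 8) + (-56 + (-67)² - 92*(-67))) + 4679)/42187 - 14139/(-32561) = ((55*(-37) + (-56 + 4489 + 6164)) + 4679)*(1/42187) - 14139*(-1/32561) = ((-2035 + 10597) + 4679)*(1/42187) + 14139/32561 = (8562 + 4679)*(1/42187) + 14139/32561 = 13241*(1/42187) + 14139/32561 = 13241/42187 + 14139/32561 = 1027622194/1373650907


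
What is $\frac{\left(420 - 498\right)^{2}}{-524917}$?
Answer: $- \frac{6084}{524917} \approx -0.01159$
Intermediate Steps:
$\frac{\left(420 - 498\right)^{2}}{-524917} = \left(-78\right)^{2} \left(- \frac{1}{524917}\right) = 6084 \left(- \frac{1}{524917}\right) = - \frac{6084}{524917}$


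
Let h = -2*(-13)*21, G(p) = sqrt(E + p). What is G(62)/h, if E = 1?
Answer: sqrt(7)/182 ≈ 0.014537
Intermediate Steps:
G(p) = sqrt(1 + p)
h = 546 (h = 26*21 = 546)
G(62)/h = sqrt(1 + 62)/546 = sqrt(63)*(1/546) = (3*sqrt(7))*(1/546) = sqrt(7)/182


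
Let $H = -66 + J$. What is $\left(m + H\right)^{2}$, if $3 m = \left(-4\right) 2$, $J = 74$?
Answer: $\frac{256}{9} \approx 28.444$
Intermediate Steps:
$m = - \frac{8}{3}$ ($m = \frac{\left(-4\right) 2}{3} = \frac{1}{3} \left(-8\right) = - \frac{8}{3} \approx -2.6667$)
$H = 8$ ($H = -66 + 74 = 8$)
$\left(m + H\right)^{2} = \left(- \frac{8}{3} + 8\right)^{2} = \left(\frac{16}{3}\right)^{2} = \frac{256}{9}$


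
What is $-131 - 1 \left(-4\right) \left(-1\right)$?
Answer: $-135$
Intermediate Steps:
$-131 - 1 \left(-4\right) \left(-1\right) = -131 - \left(-4\right) \left(-1\right) = -131 - 4 = -135$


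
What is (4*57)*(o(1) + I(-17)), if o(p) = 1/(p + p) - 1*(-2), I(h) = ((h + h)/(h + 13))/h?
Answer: 456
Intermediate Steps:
I(h) = 2/(13 + h) (I(h) = ((2*h)/(13 + h))/h = (2*h/(13 + h))/h = 2/(13 + h))
o(p) = 2 + 1/(2*p) (o(p) = 1/(2*p) + 2 = 2 + 1/(2*p))
(4*57)*(o(1) + I(-17)) = (4*57)*((2 + (1/2)/1) + 2/(13 - 17)) = 228*((2 + (1/2)*1) + 2/(-4)) = 228*((2 + 1/2) + 2*(-1/4)) = 228*(5/2 - 1/2) = 228*2 = 456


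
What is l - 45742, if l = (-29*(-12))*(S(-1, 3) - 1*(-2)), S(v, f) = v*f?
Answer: -46090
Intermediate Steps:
S(v, f) = f*v
l = -348 (l = (-29*(-12))*(3*(-1) - 1*(-2)) = 348*(-3 + 2) = 348*(-1) = -348)
l - 45742 = -348 - 45742 = -46090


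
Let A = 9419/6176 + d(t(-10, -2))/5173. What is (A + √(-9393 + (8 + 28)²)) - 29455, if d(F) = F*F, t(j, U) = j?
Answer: -940992193753/31948448 + I*√8097 ≈ -29453.0 + 89.983*I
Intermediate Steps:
d(F) = F²
A = 49342087/31948448 (A = 9419/6176 + (-10)²/5173 = 9419*(1/6176) + 100*(1/5173) = 9419/6176 + 100/5173 = 49342087/31948448 ≈ 1.5444)
(A + √(-9393 + (8 + 28)²)) - 29455 = (49342087/31948448 + √(-9393 + (8 + 28)²)) - 29455 = (49342087/31948448 + √(-9393 + 36²)) - 29455 = (49342087/31948448 + √(-9393 + 1296)) - 29455 = (49342087/31948448 + √(-8097)) - 29455 = (49342087/31948448 + I*√8097) - 29455 = -940992193753/31948448 + I*√8097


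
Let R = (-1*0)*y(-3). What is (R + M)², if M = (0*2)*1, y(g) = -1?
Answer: 0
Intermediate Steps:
M = 0 (M = 0*1 = 0)
R = 0 (R = -1*0*(-1) = 0*(-1) = 0)
(R + M)² = (0 + 0)² = 0² = 0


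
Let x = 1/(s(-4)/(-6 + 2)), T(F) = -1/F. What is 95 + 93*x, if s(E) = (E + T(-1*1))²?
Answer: 161/3 ≈ 53.667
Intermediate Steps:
s(E) = (1 + E)² (s(E) = (E - 1/((-1*1)))² = (E - 1/(-1))² = (E - 1*(-1))² = (E + 1)² = (1 + E)²)
x = -4/9 (x = 1/((1 - 4)²/(-6 + 2)) = 1/((-3)²/(-4)) = 1/(-¼*9) = 1/(-9/4) = -4/9 ≈ -0.44444)
95 + 93*x = 95 + 93*(-4/9) = 95 - 124/3 = 161/3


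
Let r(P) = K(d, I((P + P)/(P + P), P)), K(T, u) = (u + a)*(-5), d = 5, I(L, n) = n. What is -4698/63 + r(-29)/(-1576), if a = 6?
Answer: -823477/11032 ≈ -74.644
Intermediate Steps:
K(T, u) = -30 - 5*u (K(T, u) = (u + 6)*(-5) = (6 + u)*(-5) = -30 - 5*u)
r(P) = -30 - 5*P
-4698/63 + r(-29)/(-1576) = -4698/63 + (-30 - 5*(-29))/(-1576) = -4698*1/63 + (-30 + 145)*(-1/1576) = -522/7 + 115*(-1/1576) = -522/7 - 115/1576 = -823477/11032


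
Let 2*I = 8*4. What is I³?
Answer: 4096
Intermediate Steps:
I = 16 (I = (8*4)/2 = (½)*32 = 16)
I³ = 16³ = 4096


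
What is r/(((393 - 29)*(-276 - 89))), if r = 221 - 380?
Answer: 159/132860 ≈ 0.0011967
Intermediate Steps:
r = -159
r/(((393 - 29)*(-276 - 89))) = -159*1/((-276 - 89)*(393 - 29)) = -159/(364*(-365)) = -159/(-132860) = -159*(-1/132860) = 159/132860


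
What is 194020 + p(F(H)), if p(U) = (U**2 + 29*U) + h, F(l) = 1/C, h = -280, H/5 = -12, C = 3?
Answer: 1743748/9 ≈ 1.9375e+5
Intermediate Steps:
H = -60 (H = 5*(-12) = -60)
F(l) = 1/3
p(U) = -280 + U**2 + 29*U (p(U) = (U**2 + 29*U) - 280 = -280 + U**2 + 29*U)
194020 + p(F(H)) = 194020 + (-280 + (1/3)**2 + 29*(1/3)) = 194020 + (-280 + 1/9 + 29/3) = 194020 - 2432/9 = 1743748/9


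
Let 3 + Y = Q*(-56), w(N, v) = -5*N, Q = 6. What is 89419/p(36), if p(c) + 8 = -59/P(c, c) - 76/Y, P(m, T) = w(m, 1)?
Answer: -1818782460/151493 ≈ -12006.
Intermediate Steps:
P(m, T) = -5*m
Y = -339 (Y = -3 + 6*(-56) = -3 - 336 = -339)
p(c) = -2636/339 + 59/(5*c) (p(c) = -8 + (-59*(-1/(5*c)) - 76/(-339)) = -8 + (-(-59)/(5*c) - 76*(-1/339)) = -8 + (59/(5*c) + 76/339) = -8 + (76/339 + 59/(5*c)) = -2636/339 + 59/(5*c))
89419/p(36) = 89419/(((1/1695)*(20001 - 13180*36)/36)) = 89419/(((1/1695)*(1/36)*(20001 - 474480))) = 89419/(((1/1695)*(1/36)*(-454479))) = 89419/(-151493/20340) = 89419*(-20340/151493) = -1818782460/151493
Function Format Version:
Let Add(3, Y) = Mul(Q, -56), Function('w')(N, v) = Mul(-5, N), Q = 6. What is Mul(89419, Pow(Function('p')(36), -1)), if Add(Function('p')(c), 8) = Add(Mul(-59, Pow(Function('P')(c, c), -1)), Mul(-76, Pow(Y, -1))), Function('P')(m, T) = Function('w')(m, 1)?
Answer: Rational(-1818782460, 151493) ≈ -12006.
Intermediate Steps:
Function('P')(m, T) = Mul(-5, m)
Y = -339 (Y = Add(-3, Mul(6, -56)) = Add(-3, -336) = -339)
Function('p')(c) = Add(Rational(-2636, 339), Mul(Rational(59, 5), Pow(c, -1))) (Function('p')(c) = Add(-8, Add(Mul(-59, Pow(Mul(-5, c), -1)), Mul(-76, Pow(-339, -1)))) = Add(-8, Add(Mul(-59, Mul(Rational(-1, 5), Pow(c, -1))), Mul(-76, Rational(-1, 339)))) = Add(-8, Add(Mul(Rational(59, 5), Pow(c, -1)), Rational(76, 339))) = Add(-8, Add(Rational(76, 339), Mul(Rational(59, 5), Pow(c, -1)))) = Add(Rational(-2636, 339), Mul(Rational(59, 5), Pow(c, -1))))
Mul(89419, Pow(Function('p')(36), -1)) = Mul(89419, Pow(Mul(Rational(1, 1695), Pow(36, -1), Add(20001, Mul(-13180, 36))), -1)) = Mul(89419, Pow(Mul(Rational(1, 1695), Rational(1, 36), Add(20001, -474480)), -1)) = Mul(89419, Pow(Mul(Rational(1, 1695), Rational(1, 36), -454479), -1)) = Mul(89419, Pow(Rational(-151493, 20340), -1)) = Mul(89419, Rational(-20340, 151493)) = Rational(-1818782460, 151493)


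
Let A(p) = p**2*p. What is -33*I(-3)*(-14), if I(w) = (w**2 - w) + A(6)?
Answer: 105336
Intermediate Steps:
A(p) = p**3
I(w) = 216 + w**2 - w (I(w) = (w**2 - w) + 6**3 = (w**2 - w) + 216 = 216 + w**2 - w)
-33*I(-3)*(-14) = -33*(216 + (-3)**2 - 1*(-3))*(-14) = -33*(216 + 9 + 3)*(-14) = -33*228*(-14) = -7524*(-14) = 105336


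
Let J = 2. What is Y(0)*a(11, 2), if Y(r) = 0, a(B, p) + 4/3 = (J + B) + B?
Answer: 0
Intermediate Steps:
a(B, p) = 2/3 + 2*B (a(B, p) = -4/3 + ((2 + B) + B) = -4/3 + (2 + 2*B) = 2/3 + 2*B)
Y(0)*a(11, 2) = 0*(2/3 + 2*11) = 0*(2/3 + 22) = 0*(68/3) = 0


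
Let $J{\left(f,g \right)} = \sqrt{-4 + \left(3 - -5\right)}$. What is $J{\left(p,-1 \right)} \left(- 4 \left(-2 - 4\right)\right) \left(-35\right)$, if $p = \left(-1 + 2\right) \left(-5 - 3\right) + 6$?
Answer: $-1680$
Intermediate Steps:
$p = -2$ ($p = 1 \left(-8\right) + 6 = -8 + 6 = -2$)
$J{\left(f,g \right)} = 2$ ($J{\left(f,g \right)} = \sqrt{-4 + \left(3 + 5\right)} = \sqrt{-4 + 8} = \sqrt{4} = 2$)
$J{\left(p,-1 \right)} \left(- 4 \left(-2 - 4\right)\right) \left(-35\right) = 2 \left(- 4 \left(-2 - 4\right)\right) \left(-35\right) = 2 \left(\left(-4\right) \left(-6\right)\right) \left(-35\right) = 2 \cdot 24 \left(-35\right) = 48 \left(-35\right) = -1680$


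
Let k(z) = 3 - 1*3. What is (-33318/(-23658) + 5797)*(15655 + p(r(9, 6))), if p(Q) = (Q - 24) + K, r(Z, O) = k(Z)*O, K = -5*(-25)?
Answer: 360231381744/3943 ≈ 9.1360e+7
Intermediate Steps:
k(z) = 0 (k(z) = 3 - 3 = 0)
K = 125
r(Z, O) = 0 (r(Z, O) = 0*O = 0)
p(Q) = 101 + Q (p(Q) = (Q - 24) + 125 = (-24 + Q) + 125 = 101 + Q)
(-33318/(-23658) + 5797)*(15655 + p(r(9, 6))) = (-33318/(-23658) + 5797)*(15655 + (101 + 0)) = (-33318*(-1/23658) + 5797)*(15655 + 101) = (5553/3943 + 5797)*15756 = (22863124/3943)*15756 = 360231381744/3943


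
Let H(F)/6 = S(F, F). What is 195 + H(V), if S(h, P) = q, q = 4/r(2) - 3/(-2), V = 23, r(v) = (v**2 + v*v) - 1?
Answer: 1452/7 ≈ 207.43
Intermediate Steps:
r(v) = -1 + 2*v**2 (r(v) = (v**2 + v**2) - 1 = 2*v**2 - 1 = -1 + 2*v**2)
q = 29/14 (q = 4/(-1 + 2*2**2) - 3/(-2) = 4/(-1 + 2*4) - 3*(-1/2) = 4/(-1 + 8) + 3/2 = 4/7 + 3/2 = 29/14 ≈ 2.0714)
S(h, P) = 29/14
H(F) = 87/7 (H(F) = 6*(29/14) = 87/7)
195 + H(V) = 195 + 87/7 = 1452/7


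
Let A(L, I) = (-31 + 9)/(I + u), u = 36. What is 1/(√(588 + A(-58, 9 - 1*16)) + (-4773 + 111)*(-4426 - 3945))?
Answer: 565871229/22083465366196343 - √493870/44166930732392686 ≈ 2.5624e-8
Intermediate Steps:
A(L, I) = -22/(36 + I) (A(L, I) = (-31 + 9)/(I + 36) = -22/(36 + I))
1/(√(588 + A(-58, 9 - 1*16)) + (-4773 + 111)*(-4426 - 3945)) = 1/(√(588 - 22/(36 + (9 - 1*16))) + (-4773 + 111)*(-4426 - 3945)) = 1/(√(588 - 22/(36 + (9 - 16))) - 4662*(-8371)) = 1/(√(588 - 22/(36 - 7)) + 39025602) = 1/(√(588 - 22/29) + 39025602) = 1/(√(17030/29) + 39025602) = 1/(√493870/29 + 39025602) = 1/(39025602 + √493870/29)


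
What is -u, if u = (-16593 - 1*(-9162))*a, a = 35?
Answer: 260085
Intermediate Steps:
u = -260085 (u = (-16593 - 1*(-9162))*35 = (-16593 + 9162)*35 = -7431*35 = -260085)
-u = -1*(-260085) = 260085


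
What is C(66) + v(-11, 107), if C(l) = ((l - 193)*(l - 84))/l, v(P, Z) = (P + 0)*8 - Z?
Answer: -1764/11 ≈ -160.36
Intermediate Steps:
v(P, Z) = -Z + 8*P (v(P, Z) = P*8 - Z = 8*P - Z = -Z + 8*P)
C(l) = (-193 + l)*(-84 + l)/l (C(l) = ((-193 + l)*(-84 + l))/l = (-193 + l)*(-84 + l)/l)
C(66) + v(-11, 107) = (-277 + 66 + 16212/66) + (-1*107 + 8*(-11)) = (-277 + 66 + 16212*(1/66)) + (-107 - 88) = (-277 + 66 + 2702/11) - 195 = 381/11 - 195 = -1764/11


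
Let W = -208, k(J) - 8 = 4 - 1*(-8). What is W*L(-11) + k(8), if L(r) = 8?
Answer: -1644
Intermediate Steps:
k(J) = 20 (k(J) = 8 + (4 - 1*(-8)) = 8 + (4 + 8) = 8 + 12 = 20)
W*L(-11) + k(8) = -208*8 + 20 = -1664 + 20 = -1644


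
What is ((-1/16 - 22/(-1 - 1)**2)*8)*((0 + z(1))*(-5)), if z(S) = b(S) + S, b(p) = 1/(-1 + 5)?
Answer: 2225/8 ≈ 278.13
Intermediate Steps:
b(p) = 1/4
z(S) = 1/4 + S
((-1/16 - 22/(-1 - 1)**2)*8)*((0 + z(1))*(-5)) = ((-1/16 - 22/(-1 - 1)**2)*8)*((0 + (1/4 + 1))*(-5)) = ((-1*1/16 - 22/((-2)**2))*8)*((0 + 5/4)*(-5)) = ((-1/16 - 22/4)*8)*((5/4)*(-5)) = ((-1/16 - 22*1/4)*8)*(-25/4) = ((-1/16 - 11/2)*8)*(-25/4) = -89/16*8*(-25/4) = -89/2*(-25/4) = 2225/8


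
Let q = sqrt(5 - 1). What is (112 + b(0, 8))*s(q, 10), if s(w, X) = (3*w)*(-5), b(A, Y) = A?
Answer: -3360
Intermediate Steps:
q = 2 (q = sqrt(4) = 2)
s(w, X) = -15*w
(112 + b(0, 8))*s(q, 10) = (112 + 0)*(-15*2) = 112*(-30) = -3360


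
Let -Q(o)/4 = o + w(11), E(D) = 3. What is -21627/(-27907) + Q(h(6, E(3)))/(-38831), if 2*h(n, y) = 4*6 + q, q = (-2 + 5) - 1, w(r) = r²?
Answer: 854756189/1083656717 ≈ 0.78877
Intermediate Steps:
q = 2 (q = 3 - 1 = 2)
h(n, y) = 13 (h(n, y) = (4*6 + 2)/2 = (24 + 2)/2 = (½)*26 = 13)
Q(o) = -484 - 4*o (Q(o) = -4*(o + 11²) = -4*(o + 121) = -4*(121 + o) = -484 - 4*o)
-21627/(-27907) + Q(h(6, E(3)))/(-38831) = -21627/(-27907) + (-484 - 4*13)/(-38831) = -21627*(-1/27907) + (-484 - 52)*(-1/38831) = 21627/27907 - 536*(-1/38831) = 21627/27907 + 536/38831 = 854756189/1083656717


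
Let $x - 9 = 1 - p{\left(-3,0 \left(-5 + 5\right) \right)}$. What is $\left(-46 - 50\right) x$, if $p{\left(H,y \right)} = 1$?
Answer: $-864$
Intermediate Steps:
$x = 9$ ($x = 9 + \left(1 - 1\right) = 9 + 0 = 9$)
$\left(-46 - 50\right) x = \left(-46 - 50\right) 9 = \left(-96\right) 9 = -864$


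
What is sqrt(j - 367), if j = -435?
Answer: I*sqrt(802) ≈ 28.32*I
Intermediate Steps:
sqrt(j - 367) = sqrt(-435 - 367) = sqrt(-802) = I*sqrt(802)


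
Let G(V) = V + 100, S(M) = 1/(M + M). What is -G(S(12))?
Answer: -2401/24 ≈ -100.04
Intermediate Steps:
S(M) = 1/(2*M)
G(V) = 100 + V
-G(S(12)) = -(100 + (½)/12) = -(100 + (½)*(1/12)) = -(100 + 1/24) = -1*2401/24 = -2401/24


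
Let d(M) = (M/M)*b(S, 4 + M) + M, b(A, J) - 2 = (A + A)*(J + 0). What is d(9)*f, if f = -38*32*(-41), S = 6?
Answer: 8325952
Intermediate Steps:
b(A, J) = 2 + 2*A*J (b(A, J) = 2 + (A + A)*(J + 0) = 2 + (2*A)*J = 2 + 2*A*J)
d(M) = 50 + 13*M (d(M) = (M/M)*(2 + 2*6*(4 + M)) + M = 1*(2 + (48 + 12*M)) + M = 1*(50 + 12*M) + M = (50 + 12*M) + M = 50 + 13*M)
f = 49856 (f = -1216*(-41) = 49856)
d(9)*f = (50 + 13*9)*49856 = (50 + 117)*49856 = 167*49856 = 8325952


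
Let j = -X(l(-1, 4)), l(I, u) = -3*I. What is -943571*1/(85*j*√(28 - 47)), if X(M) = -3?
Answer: 943571*I*√19/4845 ≈ 848.9*I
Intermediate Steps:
j = 3 (j = -1*(-3) = 3)
-943571*1/(85*j*√(28 - 47)) = -943571*1/(255*√(28 - 47)) = -943571*(-I*√19/4845) = -(-943571)*I*√19/4845 = 943571*I*√19/4845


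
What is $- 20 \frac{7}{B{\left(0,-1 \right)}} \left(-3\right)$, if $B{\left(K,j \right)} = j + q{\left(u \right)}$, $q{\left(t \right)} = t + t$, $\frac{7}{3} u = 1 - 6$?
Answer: $- \frac{2940}{37} \approx -79.459$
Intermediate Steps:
$u = - \frac{15}{7}$ ($u = \frac{3 \left(1 - 6\right)}{7} = \frac{3}{7} \left(-5\right) = - \frac{15}{7} \approx -2.1429$)
$q{\left(t \right)} = 2 t$
$B{\left(K,j \right)} = - \frac{30}{7} + j$ ($B{\left(K,j \right)} = j + 2 \left(- \frac{15}{7}\right) = j - \frac{30}{7} = - \frac{30}{7} + j$)
$- 20 \frac{7}{B{\left(0,-1 \right)}} \left(-3\right) = - 20 \frac{7}{- \frac{30}{7} - 1} \left(-3\right) = - 20 \frac{7}{- \frac{37}{7}} \left(-3\right) = - 20 \cdot 7 \left(- \frac{7}{37}\right) \left(-3\right) = \left(-20\right) \left(- \frac{49}{37}\right) \left(-3\right) = \frac{980}{37} \left(-3\right) = - \frac{2940}{37}$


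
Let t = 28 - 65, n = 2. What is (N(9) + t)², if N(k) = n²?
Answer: 1089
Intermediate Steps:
t = -37
N(k) = 4 (N(k) = 2² = 4)
(N(9) + t)² = (4 - 37)² = (-33)² = 1089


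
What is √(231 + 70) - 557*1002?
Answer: -558114 + √301 ≈ -5.5810e+5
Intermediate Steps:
√(231 + 70) - 557*1002 = √301 - 558114 = -558114 + √301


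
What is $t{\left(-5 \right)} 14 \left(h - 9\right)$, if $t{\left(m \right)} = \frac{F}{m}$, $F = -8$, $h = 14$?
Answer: $112$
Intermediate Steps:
$t{\left(m \right)} = - \frac{8}{m}$
$t{\left(-5 \right)} 14 \left(h - 9\right) = - \frac{8}{-5} \cdot 14 \left(14 - 9\right) = \left(-8\right) \left(- \frac{1}{5}\right) 14 \cdot 5 = \frac{8}{5} \cdot 70 = 112$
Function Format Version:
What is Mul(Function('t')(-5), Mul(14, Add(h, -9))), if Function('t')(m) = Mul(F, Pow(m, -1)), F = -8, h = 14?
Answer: 112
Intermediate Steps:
Function('t')(m) = Mul(-8, Pow(m, -1))
Mul(Function('t')(-5), Mul(14, Add(h, -9))) = Mul(Mul(-8, Pow(-5, -1)), Mul(14, Add(14, -9))) = Mul(Mul(-8, Rational(-1, 5)), Mul(14, 5)) = Mul(Rational(8, 5), 70) = 112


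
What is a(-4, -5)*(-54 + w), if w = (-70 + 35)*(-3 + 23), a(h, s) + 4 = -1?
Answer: 3770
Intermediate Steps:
a(h, s) = -5 (a(h, s) = -4 - 1 = -5)
w = -700 (w = -35*20 = -700)
a(-4, -5)*(-54 + w) = -5*(-54 - 700) = -5*(-754) = 3770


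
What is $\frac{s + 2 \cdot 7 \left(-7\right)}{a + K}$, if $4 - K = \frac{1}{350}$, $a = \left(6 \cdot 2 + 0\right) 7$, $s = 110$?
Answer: $\frac{4200}{30799} \approx 0.13637$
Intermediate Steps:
$a = 84$ ($a = \left(12 + 0\right) 7 = 12 \cdot 7 = 84$)
$K = \frac{1399}{350}$ ($K = 4 - \frac{1}{350} = \frac{1399}{350} \approx 3.9971$)
$\frac{s + 2 \cdot 7 \left(-7\right)}{a + K} = \frac{110 + 2 \cdot 7 \left(-7\right)}{84 + \frac{1399}{350}} = \frac{110 + 14 \left(-7\right)}{\frac{30799}{350}} = \left(110 - 98\right) \frac{350}{30799} = 12 \cdot \frac{350}{30799} = \frac{4200}{30799}$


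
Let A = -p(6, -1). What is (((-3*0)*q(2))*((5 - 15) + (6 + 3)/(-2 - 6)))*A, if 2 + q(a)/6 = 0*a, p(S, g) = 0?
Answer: 0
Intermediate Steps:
q(a) = -12 (q(a) = -12 + 6*(0*a) = -12 + 6*0 = -12 + 0 = -12)
A = 0 (A = -1*0 = 0)
(((-3*0)*q(2))*((5 - 15) + (6 + 3)/(-2 - 6)))*A = ((-3*0*(-12))*((5 - 15) + (6 + 3)/(-2 - 6)))*0 = ((0*(-12))*(-10 + 9/(-8)))*0 = (0*(-10 + 9*(-⅛)))*0 = (0*(-10 - 9/8))*0 = (0*(-89/8))*0 = 0*0 = 0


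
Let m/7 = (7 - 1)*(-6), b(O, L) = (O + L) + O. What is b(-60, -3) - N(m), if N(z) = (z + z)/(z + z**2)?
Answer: -30871/251 ≈ -122.99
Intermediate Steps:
b(O, L) = L + 2*O (b(O, L) = (L + O) + O = L + 2*O)
m = -252 (m = 7*((7 - 1)*(-6)) = 7*(6*(-6)) = 7*(-36) = -252)
N(z) = 2*z/(z + z**2) (N(z) = (2*z)/(z + z**2) = 2*z/(z + z**2))
b(-60, -3) - N(m) = (-3 + 2*(-60)) - 2/(1 - 252) = (-3 - 120) - 2/(-251) = -123 - 2*(-1)/251 = -123 - 1*(-2/251) = -123 + 2/251 = -30871/251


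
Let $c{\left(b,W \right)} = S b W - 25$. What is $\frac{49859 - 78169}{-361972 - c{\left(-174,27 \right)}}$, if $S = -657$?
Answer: $\frac{28310}{3448533} \approx 0.0082093$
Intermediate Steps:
$c{\left(b,W \right)} = -25 - 657 W b$ ($c{\left(b,W \right)} = - 657 b W - 25 = - 657 W b - 25 = -25 - 657 W b$)
$\frac{49859 - 78169}{-361972 - c{\left(-174,27 \right)}} = \frac{49859 - 78169}{-361972 - \left(-25 - 17739 \left(-174\right)\right)} = - \frac{28310}{-361972 - \left(-25 + 3086586\right)} = - \frac{28310}{-361972 - 3086561} = - \frac{28310}{-3448533} = \left(-28310\right) \left(- \frac{1}{3448533}\right) = \frac{28310}{3448533}$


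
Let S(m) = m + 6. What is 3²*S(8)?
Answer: 126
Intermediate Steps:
S(m) = 6 + m
3²*S(8) = 3²*(6 + 8) = 9*14 = 126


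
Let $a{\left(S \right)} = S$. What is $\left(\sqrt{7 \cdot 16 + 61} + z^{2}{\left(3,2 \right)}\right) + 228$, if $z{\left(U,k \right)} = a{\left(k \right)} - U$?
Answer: $229 + \sqrt{173} \approx 242.15$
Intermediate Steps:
$z{\left(U,k \right)} = k - U$
$\left(\sqrt{7 \cdot 16 + 61} + z^{2}{\left(3,2 \right)}\right) + 228 = \left(\sqrt{7 \cdot 16 + 61} + \left(2 - 3\right)^{2}\right) + 228 = \left(\sqrt{112 + 61} + \left(2 - 3\right)^{2}\right) + 228 = \left(\sqrt{173} + \left(-1\right)^{2}\right) + 228 = \left(\sqrt{173} + 1\right) + 228 = \left(1 + \sqrt{173}\right) + 228 = 229 + \sqrt{173}$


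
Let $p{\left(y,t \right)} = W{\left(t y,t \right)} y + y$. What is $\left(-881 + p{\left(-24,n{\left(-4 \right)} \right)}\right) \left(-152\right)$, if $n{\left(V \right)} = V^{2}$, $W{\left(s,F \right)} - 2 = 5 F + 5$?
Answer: $454936$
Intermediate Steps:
$W{\left(s,F \right)} = 7 + 5 F$ ($W{\left(s,F \right)} = 2 + \left(5 F + 5\right) = 2 + \left(5 + 5 F\right) = 7 + 5 F$)
$p{\left(y,t \right)} = y + y \left(7 + 5 t\right)$ ($p{\left(y,t \right)} = \left(7 + 5 t\right) y + y = y \left(7 + 5 t\right) + y = y + y \left(7 + 5 t\right)$)
$\left(-881 + p{\left(-24,n{\left(-4 \right)} \right)}\right) \left(-152\right) = \left(-881 - 24 \left(8 + 5 \left(-4\right)^{2}\right)\right) \left(-152\right) = \left(-881 - 24 \left(8 + 5 \cdot 16\right)\right) \left(-152\right) = \left(-881 - 24 \left(8 + 80\right)\right) \left(-152\right) = \left(-881 - 2112\right) \left(-152\right) = \left(-2993\right) \left(-152\right) = 454936$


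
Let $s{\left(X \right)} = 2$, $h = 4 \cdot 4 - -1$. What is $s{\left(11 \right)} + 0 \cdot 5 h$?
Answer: $2$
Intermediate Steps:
$h = 17$ ($h = 16 + 1 = 17$)
$s{\left(11 \right)} + 0 \cdot 5 h = 2 + 0 \cdot 5 \cdot 17 = 2 + 0 \cdot 17 = 2 + 0 = 2$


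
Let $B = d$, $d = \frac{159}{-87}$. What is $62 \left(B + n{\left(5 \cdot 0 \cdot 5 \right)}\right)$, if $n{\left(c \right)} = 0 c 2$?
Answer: $- \frac{3286}{29} \approx -113.31$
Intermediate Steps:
$d = - \frac{53}{29}$ ($d = 159 \left(- \frac{1}{87}\right) = - \frac{53}{29} \approx -1.8276$)
$B = - \frac{53}{29} \approx -1.8276$
$n{\left(c \right)} = 0$ ($n{\left(c \right)} = 0 \cdot 2 = 0$)
$62 \left(B + n{\left(5 \cdot 0 \cdot 5 \right)}\right) = 62 \left(- \frac{53}{29} + 0\right) = 62 \left(- \frac{53}{29}\right) = - \frac{3286}{29}$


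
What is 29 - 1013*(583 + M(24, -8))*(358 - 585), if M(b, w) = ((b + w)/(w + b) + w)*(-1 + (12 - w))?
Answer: 103477979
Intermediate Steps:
M(b, w) = (1 + w)*(11 - w) (M(b, w) = ((b + w)/(b + w) + w)*(11 - w) = (1 + w)*(11 - w))
29 - 1013*(583 + M(24, -8))*(358 - 585) = 29 - 1013*(583 + (11 - 1*(-8)**2 + 10*(-8)))*(358 - 585) = 29 - 1013*(583 + (11 - 1*64 - 80))*(-227) = 29 - 1013*(583 + (11 - 64 - 80))*(-227) = 29 - 1013*(583 - 133)*(-227) = 29 - 455850*(-227) = 29 - 1013*(-102150) = 29 + 103477950 = 103477979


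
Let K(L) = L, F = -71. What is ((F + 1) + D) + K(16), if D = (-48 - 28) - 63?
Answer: -193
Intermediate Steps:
D = -139 (D = -76 - 63 = -139)
((F + 1) + D) + K(16) = ((-71 + 1) - 139) + 16 = (-70 - 139) + 16 = -209 + 16 = -193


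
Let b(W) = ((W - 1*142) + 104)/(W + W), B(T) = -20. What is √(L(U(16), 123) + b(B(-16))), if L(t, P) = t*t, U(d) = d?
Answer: √25745/10 ≈ 16.045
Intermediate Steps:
L(t, P) = t²
b(W) = (-38 + W)/(2*W) (b(W) = ((W - 142) + 104)/((2*W)) = ((-142 + W) + 104)*(1/(2*W)) = (-38 + W)*(1/(2*W)) = (-38 + W)/(2*W))
√(L(U(16), 123) + b(B(-16))) = √(16² + (½)*(-38 - 20)/(-20)) = √(256 + (½)*(-1/20)*(-58)) = √(256 + 29/20) = √(5149/20) = √25745/10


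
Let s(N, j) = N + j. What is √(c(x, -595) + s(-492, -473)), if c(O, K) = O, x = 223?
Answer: I*√742 ≈ 27.24*I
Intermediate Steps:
√(c(x, -595) + s(-492, -473)) = √(223 + (-492 - 473)) = √(223 - 965) = √(-742) = I*√742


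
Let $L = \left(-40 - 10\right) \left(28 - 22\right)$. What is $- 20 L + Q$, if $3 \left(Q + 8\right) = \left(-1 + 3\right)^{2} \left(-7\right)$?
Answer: $\frac{17948}{3} \approx 5982.7$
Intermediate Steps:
$Q = - \frac{52}{3}$ ($Q = -8 + \frac{\left(-1 + 3\right)^{2} \left(-7\right)}{3} = -8 + \frac{2^{2} \left(-7\right)}{3} = -8 + \frac{4 \left(-7\right)}{3} = -8 + \frac{1}{3} \left(-28\right) = -8 - \frac{28}{3} = - \frac{52}{3} \approx -17.333$)
$L = -300$ ($L = \left(-50\right) 6 = -300$)
$- 20 L + Q = \left(-20\right) \left(-300\right) - \frac{52}{3} = 6000 - \frac{52}{3} = \frac{17948}{3}$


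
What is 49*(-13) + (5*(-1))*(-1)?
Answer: -632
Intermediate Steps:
49*(-13) + (5*(-1))*(-1) = -637 - 5*(-1) = -637 + 5 = -632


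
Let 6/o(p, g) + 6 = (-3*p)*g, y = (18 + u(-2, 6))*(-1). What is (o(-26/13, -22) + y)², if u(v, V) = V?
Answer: 305809/529 ≈ 578.09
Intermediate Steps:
y = -24 (y = (18 + 6)*(-1) = 24*(-1) = -24)
o(p, g) = 6/(-6 - 3*g*p) (o(p, g) = 6/(-6 + (-3*p)*g) = 6/(-6 - 3*g*p))
(o(-26/13, -22) + y)² = (-2/(2 - (-572)/13) - 24)² = (-2/(2 - 22*(-2)) - 24)² = (-2/(2 + 44) - 24)² = (-2/46 - 24)² = (-2*1/46 - 24)² = (-1/23 - 24)² = (-553/23)² = 305809/529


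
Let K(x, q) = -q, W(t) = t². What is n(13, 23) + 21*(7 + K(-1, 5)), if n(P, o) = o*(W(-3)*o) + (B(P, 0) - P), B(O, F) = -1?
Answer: 4789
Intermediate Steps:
n(P, o) = -1 - P + 9*o² (n(P, o) = o*((-3)²*o) + (-1 - P) = o*(9*o) + (-1 - P) = 9*o² + (-1 - P) = -1 - P + 9*o²)
n(13, 23) + 21*(7 + K(-1, 5)) = (-1 - 1*13 + 9*23²) + 21*(7 - 1*5) = (-1 - 13 + 9*529) + 21*(7 - 5) = (-1 - 13 + 4761) + 21*2 = 4747 + 42 = 4789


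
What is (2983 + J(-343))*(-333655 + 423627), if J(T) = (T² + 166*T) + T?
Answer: 5699816172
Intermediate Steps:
J(T) = T² + 167*T
(2983 + J(-343))*(-333655 + 423627) = (2983 - 343*(167 - 343))*(-333655 + 423627) = (2983 - 343*(-176))*89972 = (2983 + 60368)*89972 = 63351*89972 = 5699816172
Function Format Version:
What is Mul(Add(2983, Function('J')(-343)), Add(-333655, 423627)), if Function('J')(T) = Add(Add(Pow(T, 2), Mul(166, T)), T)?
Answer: 5699816172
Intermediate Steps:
Function('J')(T) = Add(Pow(T, 2), Mul(167, T))
Mul(Add(2983, Function('J')(-343)), Add(-333655, 423627)) = Mul(Add(2983, Mul(-343, Add(167, -343))), Add(-333655, 423627)) = Mul(Add(2983, Mul(-343, -176)), 89972) = Mul(Add(2983, 60368), 89972) = Mul(63351, 89972) = 5699816172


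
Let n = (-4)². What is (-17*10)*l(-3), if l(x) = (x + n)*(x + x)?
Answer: 13260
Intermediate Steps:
n = 16
l(x) = 2*x*(16 + x) (l(x) = (x + 16)*(x + x) = (16 + x)*(2*x) = 2*x*(16 + x))
(-17*10)*l(-3) = (-17*10)*(2*(-3)*(16 - 3)) = -340*(-3)*13 = -170*(-78) = 13260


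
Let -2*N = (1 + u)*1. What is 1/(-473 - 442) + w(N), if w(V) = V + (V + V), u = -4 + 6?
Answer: -8237/1830 ≈ -4.5011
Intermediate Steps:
u = 2
N = -3/2 (N = -(1 + 2)/2 = -3/2 ≈ -1.5000)
w(V) = 3*V (w(V) = V + 2*V = 3*V)
1/(-473 - 442) + w(N) = 1/(-473 - 442) + 3*(-3/2) = 1/(-915) - 9/2 = -1/915 - 9/2 = -8237/1830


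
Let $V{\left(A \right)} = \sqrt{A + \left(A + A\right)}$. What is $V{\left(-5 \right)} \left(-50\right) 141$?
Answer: $- 7050 i \sqrt{15} \approx - 27305.0 i$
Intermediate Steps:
$V{\left(A \right)} = \sqrt{3} \sqrt{A}$ ($V{\left(A \right)} = \sqrt{A + 2 A} = \sqrt{3 A} = \sqrt{3} \sqrt{A}$)
$V{\left(-5 \right)} \left(-50\right) 141 = \sqrt{3} \sqrt{-5} \left(-50\right) 141 = \sqrt{3} i \sqrt{5} \left(-50\right) 141 = i \sqrt{15} \left(-50\right) 141 = - 50 i \sqrt{15} \cdot 141 = - 7050 i \sqrt{15}$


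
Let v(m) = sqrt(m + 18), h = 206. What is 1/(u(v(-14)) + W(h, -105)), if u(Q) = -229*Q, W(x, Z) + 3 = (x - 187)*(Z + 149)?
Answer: 1/375 ≈ 0.0026667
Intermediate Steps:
v(m) = sqrt(18 + m)
W(x, Z) = -3 + (-187 + x)*(149 + Z) (W(x, Z) = -3 + (x - 187)*(Z + 149) = -3 + (-187 + x)*(149 + Z))
1/(u(v(-14)) + W(h, -105)) = 1/(-229*sqrt(18 - 14) + (-27866 - 187*(-105) + 149*206 - 105*206)) = 1/(-229*sqrt(4) + (-27866 + 19635 + 30694 - 21630)) = 1/(-229*2 + 833) = 1/(-458 + 833) = 1/375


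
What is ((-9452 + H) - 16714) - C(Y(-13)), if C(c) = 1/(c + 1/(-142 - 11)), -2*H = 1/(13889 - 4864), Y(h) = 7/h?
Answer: -255966644417/9783100 ≈ -26164.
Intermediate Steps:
H = -1/18050 (H = -1/(2*(13889 - 4864)) = -½/9025 = -½*1/9025 = -1/18050 ≈ -5.5402e-5)
C(c) = 1/(-1/153 + c) (C(c) = 1/(c + 1/(-153)) = 1/(c - 1/153) = 1/(-1/153 + c))
((-9452 + H) - 16714) - C(Y(-13)) = ((-9452 - 1/18050) - 16714) - 153/(-1 + 153*(7/(-13))) = (-170608601/18050 - 16714) - 153/(-1 + 153*(7*(-1/13))) = -472296301/18050 - 153/(-1 + 153*(-7/13)) = -472296301/18050 - 153/(-1 - 1071/13) = -472296301/18050 - 153/(-1084/13) = -472296301/18050 - 153*(-13)/1084 = -472296301/18050 - 1*(-1989/1084) = -472296301/18050 + 1989/1084 = -255966644417/9783100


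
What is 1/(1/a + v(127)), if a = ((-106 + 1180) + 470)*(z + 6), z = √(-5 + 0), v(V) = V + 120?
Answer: 24142129136/5963108184801 + 1544*I*√5/5963108184801 ≈ 0.0040486 + 5.7898e-10*I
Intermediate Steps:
v(V) = 120 + V
z = I*√5 (z = √(-5) = I*√5 ≈ 2.2361*I)
a = 9264 + 1544*I*√5 (a = ((-106 + 1180) + 470)*(I*√5 + 6) = (1074 + 470)*(6 + I*√5) = 1544*(6 + I*√5) = 9264 + 1544*I*√5 ≈ 9264.0 + 3452.5*I)
1/(1/a + v(127)) = 1/(1/(9264 + 1544*I*√5) + (120 + 127)) = 1/(1/(9264 + 1544*I*√5) + 247) = 1/(247 + 1/(9264 + 1544*I*√5))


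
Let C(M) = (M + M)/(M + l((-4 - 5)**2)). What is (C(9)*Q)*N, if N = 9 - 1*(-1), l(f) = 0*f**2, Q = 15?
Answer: 300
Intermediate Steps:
l(f) = 0
C(M) = 2 (C(M) = (M + M)/(M + 0) = (2*M)/M = 2)
N = 10 (N = 9 + 1 = 10)
(C(9)*Q)*N = (2*15)*10 = 30*10 = 300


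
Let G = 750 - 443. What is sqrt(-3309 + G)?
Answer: I*sqrt(3002) ≈ 54.791*I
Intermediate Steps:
G = 307
sqrt(-3309 + G) = sqrt(-3309 + 307) = sqrt(-3002) = I*sqrt(3002)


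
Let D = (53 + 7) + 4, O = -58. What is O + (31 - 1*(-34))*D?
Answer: 4102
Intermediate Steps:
D = 64 (D = 60 + 4 = 64)
O + (31 - 1*(-34))*D = -58 + (31 - 1*(-34))*64 = -58 + (31 + 34)*64 = -58 + 65*64 = -58 + 4160 = 4102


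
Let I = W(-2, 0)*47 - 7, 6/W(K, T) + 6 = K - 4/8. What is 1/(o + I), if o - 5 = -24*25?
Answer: -17/10798 ≈ -0.0015744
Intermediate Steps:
W(K, T) = 6/(-13/2 + K) (W(K, T) = 6/(-6 + (K - 4/8)) = 6/(-6 + (K - 4*1/8)) = 6/(-6 + (K - 1/2)) = 6/(-6 + (-1/2 + K)) = 6/(-13/2 + K))
I = -683/17 (I = (12/(-13 + 2*(-2)))*47 - 7 = (12/(-13 - 4))*47 - 7 = (12/(-17))*47 - 7 = (12*(-1/17))*47 - 7 = -12/17*47 - 7 = -564/17 - 7 = -683/17 ≈ -40.176)
o = -595 (o = 5 - 24*25 = 5 - 600 = -595)
1/(o + I) = 1/(-595 - 683/17) = 1/(-10798/17) = -17/10798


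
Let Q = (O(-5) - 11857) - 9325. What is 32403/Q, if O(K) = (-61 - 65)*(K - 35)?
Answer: -4629/2306 ≈ -2.0074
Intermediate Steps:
O(K) = 4410 - 126*K (O(K) = -126*(-35 + K) = 4410 - 126*K)
Q = -16142 (Q = ((4410 - 126*(-5)) - 11857) - 9325 = ((4410 + 630) - 11857) - 9325 = (5040 - 11857) - 9325 = -6817 - 9325 = -16142)
32403/Q = 32403/(-16142) = 32403*(-1/16142) = -4629/2306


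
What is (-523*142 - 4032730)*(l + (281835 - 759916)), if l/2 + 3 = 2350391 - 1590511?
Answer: -4278146844308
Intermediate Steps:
l = 1519754 (l = -6 + 2*(2350391 - 1590511) = -6 + 2*759880 = -6 + 1519760 = 1519754)
(-523*142 - 4032730)*(l + (281835 - 759916)) = (-523*142 - 4032730)*(1519754 + (281835 - 759916)) = (-74266 - 4032730)*(1519754 - 478081) = -4106996*1041673 = -4278146844308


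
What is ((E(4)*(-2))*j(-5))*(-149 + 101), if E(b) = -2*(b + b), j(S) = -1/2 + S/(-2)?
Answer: -3072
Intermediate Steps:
j(S) = -½ - S/2 (j(S) = -1*½ + S*(-½) = -½ - S/2)
E(b) = -4*b
((E(4)*(-2))*j(-5))*(-149 + 101) = ((-4*4*(-2))*(-½ - ½*(-5)))*(-149 + 101) = ((-16*(-2))*(-½ + 5/2))*(-48) = (32*2)*(-48) = 64*(-48) = -3072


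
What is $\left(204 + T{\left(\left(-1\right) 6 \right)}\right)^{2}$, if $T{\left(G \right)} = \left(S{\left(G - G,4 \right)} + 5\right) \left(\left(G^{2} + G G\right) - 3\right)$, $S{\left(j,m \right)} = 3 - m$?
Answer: $230400$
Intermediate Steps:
$T{\left(G \right)} = -12 + 8 G^{2}$ ($T{\left(G \right)} = \left(\left(3 - 4\right) + 5\right) \left(\left(G^{2} + G G\right) - 3\right) = \left(\left(3 - 4\right) + 5\right) \left(\left(G^{2} + G^{2}\right) - 3\right) = \left(-1 + 5\right) \left(2 G^{2} - 3\right) = 4 \left(-3 + 2 G^{2}\right) = -12 + 8 G^{2}$)
$\left(204 + T{\left(\left(-1\right) 6 \right)}\right)^{2} = \left(204 - \left(12 - 8 \left(\left(-1\right) 6\right)^{2}\right)\right)^{2} = \left(204 - \left(12 - 8 \left(-6\right)^{2}\right)\right)^{2} = \left(204 + \left(-12 + 8 \cdot 36\right)\right)^{2} = \left(204 + \left(-12 + 288\right)\right)^{2} = \left(204 + 276\right)^{2} = 480^{2} = 230400$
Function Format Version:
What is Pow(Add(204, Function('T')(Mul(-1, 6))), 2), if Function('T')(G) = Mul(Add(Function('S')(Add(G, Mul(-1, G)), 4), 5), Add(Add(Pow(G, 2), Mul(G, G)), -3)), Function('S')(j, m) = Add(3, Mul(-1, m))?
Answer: 230400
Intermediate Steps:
Function('T')(G) = Add(-12, Mul(8, Pow(G, 2))) (Function('T')(G) = Mul(Add(Add(3, Mul(-1, 4)), 5), Add(Add(Pow(G, 2), Mul(G, G)), -3)) = Mul(Add(Add(3, -4), 5), Add(Add(Pow(G, 2), Pow(G, 2)), -3)) = Mul(Add(-1, 5), Add(Mul(2, Pow(G, 2)), -3)) = Mul(4, Add(-3, Mul(2, Pow(G, 2)))) = Add(-12, Mul(8, Pow(G, 2))))
Pow(Add(204, Function('T')(Mul(-1, 6))), 2) = Pow(Add(204, Add(-12, Mul(8, Pow(Mul(-1, 6), 2)))), 2) = Pow(Add(204, Add(-12, Mul(8, Pow(-6, 2)))), 2) = Pow(Add(204, Add(-12, Mul(8, 36))), 2) = Pow(Add(204, Add(-12, 288)), 2) = Pow(Add(204, 276), 2) = Pow(480, 2) = 230400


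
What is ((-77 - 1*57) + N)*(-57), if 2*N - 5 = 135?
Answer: 3648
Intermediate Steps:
N = 70 (N = 5/2 + (½)*135 = 5/2 + 135/2 = 70)
((-77 - 1*57) + N)*(-57) = ((-77 - 1*57) + 70)*(-57) = ((-77 - 57) + 70)*(-57) = (-134 + 70)*(-57) = -64*(-57) = 3648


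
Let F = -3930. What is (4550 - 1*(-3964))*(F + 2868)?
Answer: -9041868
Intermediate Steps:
(4550 - 1*(-3964))*(F + 2868) = (4550 - 1*(-3964))*(-3930 + 2868) = (4550 + 3964)*(-1062) = 8514*(-1062) = -9041868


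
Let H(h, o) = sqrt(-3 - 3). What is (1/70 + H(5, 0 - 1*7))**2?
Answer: -29399/4900 + I*sqrt(6)/35 ≈ -5.9998 + 0.069985*I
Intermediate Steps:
H(h, o) = I*sqrt(6) (H(h, o) = sqrt(-6) = I*sqrt(6))
(1/70 + H(5, 0 - 1*7))**2 = (1/70 + I*sqrt(6))**2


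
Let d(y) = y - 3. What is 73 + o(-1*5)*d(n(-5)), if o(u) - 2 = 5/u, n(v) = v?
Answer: 65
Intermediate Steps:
d(y) = -3 + y
o(u) = 2 + 5/u
73 + o(-1*5)*d(n(-5)) = 73 + (2 + 5/((-1*5)))*(-3 - 5) = 73 + (2 + 5/(-5))*(-8) = 73 + (2 + 5*(-⅕))*(-8) = 73 + (2 - 1)*(-8) = 73 + 1*(-8) = 73 - 8 = 65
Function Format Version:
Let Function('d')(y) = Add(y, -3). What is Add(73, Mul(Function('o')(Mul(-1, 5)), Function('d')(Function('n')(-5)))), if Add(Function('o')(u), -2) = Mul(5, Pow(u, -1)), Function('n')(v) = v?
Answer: 65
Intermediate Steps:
Function('d')(y) = Add(-3, y)
Function('o')(u) = Add(2, Mul(5, Pow(u, -1)))
Add(73, Mul(Function('o')(Mul(-1, 5)), Function('d')(Function('n')(-5)))) = Add(73, Mul(Add(2, Mul(5, Pow(Mul(-1, 5), -1))), Add(-3, -5))) = Add(73, Mul(Add(2, Mul(5, Pow(-5, -1))), -8)) = Add(73, Mul(Add(2, Mul(5, Rational(-1, 5))), -8)) = Add(73, Mul(Add(2, -1), -8)) = Add(73, Mul(1, -8)) = Add(73, -8) = 65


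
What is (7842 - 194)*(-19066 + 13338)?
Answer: -43807744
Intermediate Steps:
(7842 - 194)*(-19066 + 13338) = 7648*(-5728) = -43807744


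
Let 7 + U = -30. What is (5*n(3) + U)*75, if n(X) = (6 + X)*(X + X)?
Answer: 17475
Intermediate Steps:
U = -37 (U = -7 - 30 = -37)
n(X) = 2*X*(6 + X) (n(X) = (6 + X)*(2*X) = 2*X*(6 + X))
(5*n(3) + U)*75 = (5*(2*3*(6 + 3)) - 37)*75 = (5*(2*3*9) - 37)*75 = (5*54 - 37)*75 = (270 - 37)*75 = 233*75 = 17475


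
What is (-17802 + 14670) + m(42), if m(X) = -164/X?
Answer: -65854/21 ≈ -3135.9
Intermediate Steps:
(-17802 + 14670) + m(42) = (-17802 + 14670) - 164/42 = -3132 - 164*1/42 = -3132 - 82/21 = -65854/21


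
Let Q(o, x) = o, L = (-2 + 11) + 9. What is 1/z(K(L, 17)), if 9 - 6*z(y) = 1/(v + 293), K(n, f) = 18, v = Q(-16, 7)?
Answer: 831/1246 ≈ 0.66693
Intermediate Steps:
L = 18 (L = 9 + 9 = 18)
v = -16
z(y) = 1246/831 (z(y) = 3/2 - 1/(6*(-16 + 293)) = 3/2 - ⅙/277 = 3/2 - ⅙*1/277 = 3/2 - 1/1662 = 1246/831)
1/z(K(L, 17)) = 1/(1246/831) = 831/1246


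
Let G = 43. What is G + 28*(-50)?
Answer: -1357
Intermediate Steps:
G + 28*(-50) = 43 + 28*(-50) = 43 - 1400 = -1357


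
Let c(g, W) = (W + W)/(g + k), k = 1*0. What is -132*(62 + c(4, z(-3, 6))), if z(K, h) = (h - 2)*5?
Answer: -9504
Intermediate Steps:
k = 0
z(K, h) = -10 + 5*h (z(K, h) = (-2 + h)*5 = -10 + 5*h)
c(g, W) = 2*W/g (c(g, W) = (W + W)/(g + 0) = (2*W)/g = 2*W/g)
-132*(62 + c(4, z(-3, 6))) = -132*(62 + 2*(-10 + 5*6)/4) = -132*(62 + 2*(-10 + 30)*(¼)) = -132*(62 + 2*20*(¼)) = -132*(62 + 10) = -132*72 = -9504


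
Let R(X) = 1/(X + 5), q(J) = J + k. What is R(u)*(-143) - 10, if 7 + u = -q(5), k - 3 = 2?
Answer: 23/12 ≈ 1.9167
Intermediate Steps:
k = 5 (k = 3 + 2 = 5)
q(J) = 5 + J (q(J) = J + 5 = 5 + J)
u = -17 (u = -7 - (5 + 5) = -7 - 1*10 = -7 - 10 = -17)
R(X) = 1/(5 + X)
R(u)*(-143) - 10 = -143/(5 - 17) - 10 = -143/(-12) - 10 = -1/12*(-143) - 10 = 143/12 - 10 = 23/12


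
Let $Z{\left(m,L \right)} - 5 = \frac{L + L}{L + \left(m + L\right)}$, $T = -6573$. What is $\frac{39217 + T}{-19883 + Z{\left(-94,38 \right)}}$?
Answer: $- \frac{73449}{44735} \approx -1.6419$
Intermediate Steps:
$Z{\left(m,L \right)} = 5 + \frac{2 L}{m + 2 L}$ ($Z{\left(m,L \right)} = 5 + \frac{L + L}{L + \left(m + L\right)} = 5 + \frac{2 L}{L + \left(L + m\right)} = 5 + \frac{2 L}{m + 2 L}$)
$\frac{39217 + T}{-19883 + Z{\left(-94,38 \right)}} = \frac{39217 - 6573}{-19883 + \frac{5 \left(-94\right) + 12 \cdot 38}{-94 + 2 \cdot 38}} = \frac{32644}{-19883 + \frac{-470 + 456}{-94 + 76}} = \frac{32644}{-19883 + \frac{1}{-18} \left(-14\right)} = \frac{32644}{-19883 - - \frac{7}{9}} = \frac{32644}{-19883 + \frac{7}{9}} = \frac{32644}{- \frac{178940}{9}} = 32644 \left(- \frac{9}{178940}\right) = - \frac{73449}{44735}$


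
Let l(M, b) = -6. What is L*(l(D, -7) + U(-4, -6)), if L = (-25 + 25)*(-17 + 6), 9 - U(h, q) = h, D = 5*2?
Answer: 0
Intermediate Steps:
D = 10
U(h, q) = 9 - h
L = 0 (L = 0*(-11) = 0)
L*(l(D, -7) + U(-4, -6)) = 0*(-6 + (9 - 1*(-4))) = 0*(-6 + (9 + 4)) = 0*(-6 + 13) = 0*7 = 0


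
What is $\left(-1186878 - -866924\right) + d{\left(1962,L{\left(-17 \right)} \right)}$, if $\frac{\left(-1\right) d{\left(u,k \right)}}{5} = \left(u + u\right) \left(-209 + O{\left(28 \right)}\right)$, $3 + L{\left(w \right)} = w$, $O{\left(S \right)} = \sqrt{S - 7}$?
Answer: $3780626 - 19620 \sqrt{21} \approx 3.6907 \cdot 10^{6}$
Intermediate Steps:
$O{\left(S \right)} = \sqrt{-7 + S}$
$L{\left(w \right)} = -3 + w$
$d{\left(u,k \right)} = - 10 u \left(-209 + \sqrt{21}\right)$ ($d{\left(u,k \right)} = - 5 \left(u + u\right) \left(-209 + \sqrt{-7 + 28}\right) = - 5 \cdot 2 u \left(-209 + \sqrt{21}\right) = - 10 u \left(-209 + \sqrt{21}\right)$)
$\left(-1186878 - -866924\right) + d{\left(1962,L{\left(-17 \right)} \right)} = \left(-1186878 - -866924\right) + 10 \cdot 1962 \left(209 - \sqrt{21}\right) = \left(-1186878 + 866924\right) + \left(4100580 - 19620 \sqrt{21}\right) = -319954 + \left(4100580 - 19620 \sqrt{21}\right) = 3780626 - 19620 \sqrt{21}$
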